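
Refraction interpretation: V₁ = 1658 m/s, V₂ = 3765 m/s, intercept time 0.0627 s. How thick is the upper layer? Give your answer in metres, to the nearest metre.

58 m

h = tᵢ·V₁·V₂ / (2·√(V₂²−V₁²)).
√(V₂²−V₁²) = √(3765² − 1658²) = 3380.3 m/s.
h = 0.0627 s × 1658 × 3765 / (2 × 3380.3) = 57.89 m.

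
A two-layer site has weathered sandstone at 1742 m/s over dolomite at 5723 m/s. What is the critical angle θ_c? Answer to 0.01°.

17.72°

Critical incidence: sin θ_c = V₁/V₂ = 1742/5723 = 0.3044.
θ_c = arcsin 0.3044 = 17.72°.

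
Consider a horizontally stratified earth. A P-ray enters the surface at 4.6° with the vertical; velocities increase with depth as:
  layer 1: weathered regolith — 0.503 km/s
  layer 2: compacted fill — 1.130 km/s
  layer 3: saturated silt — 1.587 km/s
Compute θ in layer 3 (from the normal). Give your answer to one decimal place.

Snell's law across each interface conserves sin θ / V, so sin θ_3 = V_3·sin θ₁/V₁.
sin θ_3 = 1.587 × sin 4.6° / 0.503 = 0.2530.
θ_3 = arcsin 0.2530 = 14.66°.

14.7°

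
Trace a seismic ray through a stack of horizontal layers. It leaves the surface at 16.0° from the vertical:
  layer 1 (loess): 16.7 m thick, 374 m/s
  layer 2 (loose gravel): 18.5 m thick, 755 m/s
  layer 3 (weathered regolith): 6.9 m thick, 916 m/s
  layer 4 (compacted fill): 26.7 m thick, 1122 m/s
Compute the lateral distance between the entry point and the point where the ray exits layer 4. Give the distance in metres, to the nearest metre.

Ray parameter p = sin 16.0° / 374 m/s = 7.3700e-04 s/m.
Layer 1: θ = 16.00°; offset = 16.7·tan 16.00° = 4.789 m.
Layer 2: sin θ = p·755 = 0.5564 → θ = 33.81°; offset = 18.5·tan 33.81° = 12.389 m.
Layer 3: sin θ = p·916 = 0.6751 → θ = 42.46°; offset = 6.9·tan 42.46° = 6.314 m.
Layer 4: sin θ = p·1122 = 0.8269 → θ = 55.78°; offset = 26.7·tan 55.78° = 39.263 m.
Total horizontal offset = 62.754 m.

63 m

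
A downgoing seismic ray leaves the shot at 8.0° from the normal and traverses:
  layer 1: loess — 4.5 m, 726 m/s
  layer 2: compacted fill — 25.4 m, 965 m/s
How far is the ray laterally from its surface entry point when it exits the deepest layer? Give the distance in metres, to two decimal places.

Ray parameter p = sin 8.0° / 726 m/s = 1.9170e-04 s/m.
Layer 1: θ = 8.00°; offset = 4.5·tan 8.00° = 0.6324 m.
Layer 2: sin θ = p·965 = 0.1850 → θ = 10.66°; offset = 25.4·tan 10.66° = 4.7812 m.
Total horizontal offset = 5.4137 m.

5.41 m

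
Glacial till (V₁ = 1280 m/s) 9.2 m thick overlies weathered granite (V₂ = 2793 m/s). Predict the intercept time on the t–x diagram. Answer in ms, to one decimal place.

12.8 ms

tᵢ = 2h·√(V₂²−V₁²)/(V₁V₂).
√(V₂²−V₁²) = √(2793²−1280²) = 2482.4 m/s.
tᵢ = 2·9.2·2482.4/(1280·2793) = 0.01278 s.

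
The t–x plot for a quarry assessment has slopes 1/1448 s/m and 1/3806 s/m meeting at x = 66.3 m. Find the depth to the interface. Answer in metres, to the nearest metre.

x_cross = 2h·√((V₂+V₁)/(V₂−V₁)) → h = x_cross / (2·√((V₂+V₁)/(V₂−V₁))).
√((V₂+V₁)/(V₂−V₁)) = √((3806+1448)/(3806−1448)) = 1.4927.
h = 66.3 / (2·1.4927) = 22.21 m.

22 m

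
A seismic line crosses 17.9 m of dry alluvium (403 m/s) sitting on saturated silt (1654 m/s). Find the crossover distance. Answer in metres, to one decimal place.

x_cross = 2h·√((V₂+V₁)/(V₂−V₁)).
(V₂+V₁)/(V₂−V₁) = (1654+403)/(1654−403) = 1.6443; √ = 1.2823.
x_cross = 2·17.9·1.2823 = 45.91 m.

45.9 m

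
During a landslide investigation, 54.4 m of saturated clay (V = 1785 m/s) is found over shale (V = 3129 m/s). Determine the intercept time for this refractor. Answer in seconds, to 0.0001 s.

0.0501 s

θ_c = arcsin(V₁/V₂) = arcsin(1785/3129) = 34.78°; cos θ_c = 0.8213.
tᵢ = 2h·cos θ_c / V₁ = 2·54.4·0.8213 / 1785 = 0.05006 s.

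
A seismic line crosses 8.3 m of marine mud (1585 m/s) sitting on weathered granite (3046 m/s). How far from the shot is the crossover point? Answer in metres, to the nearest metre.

30 m

x_cross = 2h·√((V₂+V₁)/(V₂−V₁)).
(V₂+V₁)/(V₂−V₁) = (3046+1585)/(3046−1585) = 3.1697; √ = 1.7804.
x_cross = 2·8.3·1.7804 = 29.55 m.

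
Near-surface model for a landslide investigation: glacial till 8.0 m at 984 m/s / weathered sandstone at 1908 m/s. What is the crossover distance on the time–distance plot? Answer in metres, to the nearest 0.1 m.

28.3 m

θ_c = arcsin(984/1908) = 31.05°, so cos θ_c = 0.8568 and tᵢ = 2h cos θ_c/V₁ = 0.0139 s.
At crossover x/V₁ = x/V₂ + tᵢ ⇒ x = tᵢ/(1/V₁ − 1/V₂) = 0.01393/(1.0163e-03 − 5.2411e-04) = 28.31 m.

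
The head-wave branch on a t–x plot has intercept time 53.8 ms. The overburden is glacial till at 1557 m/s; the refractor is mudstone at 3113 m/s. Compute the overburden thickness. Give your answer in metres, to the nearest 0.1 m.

h = tᵢ·V₁·V₂ / (2·√(V₂²−V₁²)).
√(V₂²−V₁²) = √(3113² − 1557²) = 2695.6 m/s.
h = 0.0538 s × 1557 × 3113 / (2 × 2695.6) = 48.37 m.

48.4 m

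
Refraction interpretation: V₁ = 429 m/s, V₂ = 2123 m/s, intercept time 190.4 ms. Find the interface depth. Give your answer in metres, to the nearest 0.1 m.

41.7 m

θ_c = arcsin(429/2123) = 11.66°; cos θ_c = 0.9794.
tᵢ = 2h cos θ_c/V₁ ⇒ h = tᵢ·V₁/(2 cos θ_c) = 0.1904·429/(2·0.9794) = 41.70 m.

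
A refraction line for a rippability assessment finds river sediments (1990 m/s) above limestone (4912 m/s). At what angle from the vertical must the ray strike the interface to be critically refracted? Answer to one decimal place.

Critical incidence: sin θ_c = V₁/V₂ = 1990/4912 = 0.4051.
θ_c = arcsin 0.4051 = 23.90°.

23.9°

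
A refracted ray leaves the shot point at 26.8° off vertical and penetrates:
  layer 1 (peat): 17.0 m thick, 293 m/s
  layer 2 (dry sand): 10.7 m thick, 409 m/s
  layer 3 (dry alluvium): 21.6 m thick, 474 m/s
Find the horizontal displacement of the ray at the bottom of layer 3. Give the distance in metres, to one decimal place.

40.3 m

Ray parameter p = sin 26.8° / 293 m/s = 1.5388e-03 s/m.
Layer 1: θ = 26.80°; offset = 17.0·tan 26.80° = 8.587 m.
Layer 2: sin θ = p·409 = 0.6294 → θ = 39.00°; offset = 10.7·tan 39.00° = 8.666 m.
Layer 3: sin θ = p·474 = 0.7294 → θ = 46.84°; offset = 21.6·tan 46.84° = 23.031 m.
Summing the layer offsets gives 40.285 m.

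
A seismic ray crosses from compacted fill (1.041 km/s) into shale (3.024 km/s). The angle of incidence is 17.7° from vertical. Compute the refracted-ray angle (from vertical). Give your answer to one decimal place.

62.0°

Snell's law: sin θ₂ = (V₂/V₁)·sin θ₁ = (3.024/1.041)·sin 17.7° = 0.8832.
θ₂ = sin⁻¹(0.8832) = 62.03° (from vertical).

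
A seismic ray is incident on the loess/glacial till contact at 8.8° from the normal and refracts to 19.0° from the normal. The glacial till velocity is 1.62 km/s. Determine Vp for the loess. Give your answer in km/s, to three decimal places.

0.761 km/s

Snell's law: sin 8.8°/V₁ = sin 19.0°/V₂.
V₁ = V₂·sin 8.8°/sin 19.0° = 1.62 × 0.4699 = 0.761 km/s.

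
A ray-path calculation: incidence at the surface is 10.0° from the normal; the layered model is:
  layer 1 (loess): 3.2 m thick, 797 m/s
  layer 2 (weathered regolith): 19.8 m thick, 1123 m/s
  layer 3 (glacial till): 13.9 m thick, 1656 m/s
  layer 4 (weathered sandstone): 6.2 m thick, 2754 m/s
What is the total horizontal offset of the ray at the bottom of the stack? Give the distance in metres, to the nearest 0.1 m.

15.6 m

Ray parameter p = sin 10.0° / 797 m/s = 2.1788e-04 s/m.
Layer 1: θ = 10.00°; offset = 3.2·tan 10.00° = 0.564 m.
Layer 2: sin θ = p·1123 = 0.2447 → θ = 14.16°; offset = 19.8·tan 14.16° = 4.996 m.
Layer 3: sin θ = p·1656 = 0.3608 → θ = 21.15°; offset = 13.9·tan 21.15° = 5.377 m.
Layer 4: sin θ = p·2754 = 0.6000 → θ = 36.87°; offset = 6.2·tan 36.87° = 4.650 m.
Σ offsets = 15.589 m.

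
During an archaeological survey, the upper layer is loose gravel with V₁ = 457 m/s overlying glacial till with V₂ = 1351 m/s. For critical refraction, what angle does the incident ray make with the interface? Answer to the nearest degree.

Critical incidence: sin θ_c = V₁/V₂ = 457/1351 = 0.3383.
θ_c = arcsin 0.3383 = 19.77°.
Measured from the interface: 90° − 19.77° = 70.23°.

70°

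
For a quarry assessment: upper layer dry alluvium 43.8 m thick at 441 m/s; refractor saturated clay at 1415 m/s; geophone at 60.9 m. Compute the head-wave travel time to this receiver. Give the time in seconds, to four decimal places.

0.2318 s

θ_c = arcsin(V₁/V₂) = arcsin(441/1415) = 18.16°, cos θ_c = 0.9502.
Intercept time tᵢ = 2h cos θ_c / V₁ = 2·43.8·0.9502/441 = 0.18875 s.
t = x/V₂ + tᵢ = 60.9/1415 + 0.18875 = 0.23178 s.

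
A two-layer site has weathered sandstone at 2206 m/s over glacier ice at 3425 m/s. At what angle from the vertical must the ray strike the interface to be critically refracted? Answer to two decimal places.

40.10°

At critical incidence the refracted ray runs along the interface (θ₂ = 90°), so sin θ_c = V₁/V₂.
θ_c = arcsin(2206/3425) = arcsin 0.6441 = 40.10°.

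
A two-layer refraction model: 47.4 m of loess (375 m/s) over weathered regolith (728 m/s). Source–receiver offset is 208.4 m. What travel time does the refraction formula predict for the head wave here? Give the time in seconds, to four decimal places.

0.5029 s

t = x/V₂ + 2h·√(V₂²−V₁²)/(V₁V₂).
√(V₂²−V₁²) = √(728²−375²) = 624.0 m/s; delay term = 2·47.4·624.0/(375·728) = 0.21668 s.
t = 208.4/728 + 0.21668 = 0.50294 s.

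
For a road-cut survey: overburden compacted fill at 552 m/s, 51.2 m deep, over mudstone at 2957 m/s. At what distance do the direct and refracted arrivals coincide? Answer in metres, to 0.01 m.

123.69 m

x_cross = 2h·√((V₂+V₁)/(V₂−V₁)).
(V₂+V₁)/(V₂−V₁) = (2957+552)/(2957−552) = 1.4590; √ = 1.2079.
x_cross = 2·51.2·1.2079 = 123.69 m.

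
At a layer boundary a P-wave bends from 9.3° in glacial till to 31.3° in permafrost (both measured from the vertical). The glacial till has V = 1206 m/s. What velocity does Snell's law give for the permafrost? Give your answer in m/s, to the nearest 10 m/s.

sin 9.3° = 0.1616; sin 31.3° = 0.5195.
V₂ = V₁·(sin θ₂/sin θ₁) = 1206·(0.5195/0.1616) = 3877.01 m/s.

3880 m/s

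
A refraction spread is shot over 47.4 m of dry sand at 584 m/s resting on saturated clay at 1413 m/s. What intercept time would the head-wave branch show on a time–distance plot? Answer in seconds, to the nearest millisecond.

tᵢ = 2h·√(V₂²−V₁²)/(V₁V₂).
√(V₂²−V₁²) = √(1413²−584²) = 1286.7 m/s.
tᵢ = 2·47.4·1286.7/(584·1413) = 0.14782 s.

0.148 s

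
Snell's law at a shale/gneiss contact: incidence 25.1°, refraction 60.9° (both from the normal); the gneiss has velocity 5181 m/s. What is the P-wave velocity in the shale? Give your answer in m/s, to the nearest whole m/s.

2515 m/s

sin 25.1° = 0.4242; sin 60.9° = 0.8738.
V₁ = V₂·(sin θ₁/sin θ₂) = 5181·(0.4242/0.8738) = 2515.27 m/s.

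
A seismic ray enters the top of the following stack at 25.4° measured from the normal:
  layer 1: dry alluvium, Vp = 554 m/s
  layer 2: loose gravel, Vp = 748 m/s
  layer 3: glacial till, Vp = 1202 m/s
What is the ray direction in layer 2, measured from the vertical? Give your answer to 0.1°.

35.4°

Ray parameter p = sin 25.4° / 554 = 7.7425e-04 s/m.
sin θ_2 = p·V_2 = 7.7425e-04 × 748 = 0.5791.
θ_2 = arcsin 0.5791 = 35.39°.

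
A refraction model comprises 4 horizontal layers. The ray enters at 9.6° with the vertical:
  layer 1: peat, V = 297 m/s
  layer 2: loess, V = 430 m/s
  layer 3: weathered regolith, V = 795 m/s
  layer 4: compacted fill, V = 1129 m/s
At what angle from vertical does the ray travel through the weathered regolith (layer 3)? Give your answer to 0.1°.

Snell's law across each interface conserves sin θ / V, so sin θ_3 = V_3·sin θ₁/V₁.
sin θ_3 = 795 × sin 9.6° / 297 = 0.4464.
θ_3 = 26.51° from the vertical.

26.5°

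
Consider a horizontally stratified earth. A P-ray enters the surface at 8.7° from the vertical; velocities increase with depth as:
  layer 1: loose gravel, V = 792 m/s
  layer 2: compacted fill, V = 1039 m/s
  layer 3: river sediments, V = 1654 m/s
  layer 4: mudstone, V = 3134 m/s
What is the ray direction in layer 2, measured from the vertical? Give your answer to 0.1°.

11.4°

Snell's law across each interface conserves sin θ / V, so sin θ_2 = V_2·sin θ₁/V₁.
sin θ_2 = 1039 × sin 8.7° / 792 = 0.1984.
θ_2 = arcsin 0.1984 = 11.45°.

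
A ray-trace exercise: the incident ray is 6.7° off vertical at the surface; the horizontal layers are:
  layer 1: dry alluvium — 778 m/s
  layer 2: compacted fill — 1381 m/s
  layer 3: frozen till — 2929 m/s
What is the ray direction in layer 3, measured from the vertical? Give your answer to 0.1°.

Ray parameter p = sin 6.7° / 778 = 1.4996e-04 s/m.
sin θ_3 = p·V_3 = 1.4996e-04 × 2929 = 0.4392.
θ_3 = arcsin 0.4392 = 26.06°.

26.1°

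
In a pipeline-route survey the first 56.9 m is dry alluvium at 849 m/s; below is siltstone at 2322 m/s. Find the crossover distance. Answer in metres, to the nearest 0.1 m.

x_cross = 2h·√((V₂+V₁)/(V₂−V₁)).
(V₂+V₁)/(V₂−V₁) = (2322+849)/(2322−849) = 2.1527; √ = 1.4672.
x_cross = 2·56.9·1.4672 = 166.97 m.

167.0 m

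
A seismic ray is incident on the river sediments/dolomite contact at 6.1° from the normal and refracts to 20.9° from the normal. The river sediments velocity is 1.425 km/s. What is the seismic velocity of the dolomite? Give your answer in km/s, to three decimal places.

sin 6.1° = 0.1063; sin 20.9° = 0.3567.
V₂ = V₁·(sin θ₂/sin θ₁) = 1.425·(0.3567/0.1063) = 4.784 km/s.

4.784 km/s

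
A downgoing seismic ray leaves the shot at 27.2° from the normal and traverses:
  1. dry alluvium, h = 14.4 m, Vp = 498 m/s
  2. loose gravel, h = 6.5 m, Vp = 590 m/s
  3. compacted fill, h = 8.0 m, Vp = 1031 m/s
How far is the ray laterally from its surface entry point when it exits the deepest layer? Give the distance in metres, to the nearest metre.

35 m

Ray parameter p = sin 27.2° / 498 m/s = 9.1787e-04 s/m.
Layer 1: θ = 27.20°; offset = 14.4·tan 27.20° = 7.401 m.
Layer 2: sin θ = p·590 = 0.5415 → θ = 32.79°; offset = 6.5·tan 32.79° = 4.187 m.
Layer 3: sin θ = p·1031 = 0.9463 → θ = 71.14°; offset = 8.0·tan 71.14° = 23.422 m.
Σ offsets = 35.010 m.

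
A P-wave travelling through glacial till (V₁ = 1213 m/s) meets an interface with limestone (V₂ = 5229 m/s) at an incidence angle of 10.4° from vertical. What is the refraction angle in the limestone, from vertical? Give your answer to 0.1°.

Snell's law: sin θ₂ = (V₂/V₁)·sin θ₁ = (5229/1213)·sin 10.4° = 0.7782.
θ₂ = sin⁻¹(0.7782) = 51.09° (from vertical).

51.1°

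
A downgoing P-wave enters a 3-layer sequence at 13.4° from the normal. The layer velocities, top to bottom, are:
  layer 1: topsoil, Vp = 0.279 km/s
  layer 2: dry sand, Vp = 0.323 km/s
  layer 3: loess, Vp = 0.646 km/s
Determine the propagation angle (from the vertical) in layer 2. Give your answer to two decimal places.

15.56°

Snell's law across each interface conserves sin θ / V, so sin θ_2 = V_2·sin θ₁/V₁.
sin θ_2 = 0.323 × sin 13.4° / 0.279 = 0.2683.
θ_2 = 15.56° from the vertical.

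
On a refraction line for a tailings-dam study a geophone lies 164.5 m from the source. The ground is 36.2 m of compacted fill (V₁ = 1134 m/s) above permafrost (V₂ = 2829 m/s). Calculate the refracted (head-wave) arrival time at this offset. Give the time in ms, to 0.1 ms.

116.6 ms

t = x/V₂ + 2h·√(V₂²−V₁²)/(V₁V₂).
√(V₂²−V₁²) = √(2829²−1134²) = 2591.8 m/s; delay term = 2·36.2·2591.8/(1134·2829) = 0.05849 s.
t = 164.5/2829 + 0.05849 = 0.11664 s.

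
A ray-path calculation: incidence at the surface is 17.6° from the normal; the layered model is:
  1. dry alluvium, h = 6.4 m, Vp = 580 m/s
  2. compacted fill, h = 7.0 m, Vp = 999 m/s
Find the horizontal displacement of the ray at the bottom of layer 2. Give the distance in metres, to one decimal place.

6.3 m

Ray parameter p = sin 17.6° / 580 m/s = 5.2133e-04 s/m.
Layer 1: θ = 17.60°; offset = 6.4·tan 17.60° = 2.030 m.
Layer 2: sin θ = p·999 = 0.5208 → θ = 31.39°; offset = 7.0·tan 31.39° = 4.271 m.
Σ offsets = 6.301 m.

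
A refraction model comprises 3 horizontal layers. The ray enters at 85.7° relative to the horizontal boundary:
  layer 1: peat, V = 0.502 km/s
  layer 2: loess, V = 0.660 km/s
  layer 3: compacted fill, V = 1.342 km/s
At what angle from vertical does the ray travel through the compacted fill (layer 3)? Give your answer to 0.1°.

From the normal: θ₁ = 90° − 85.7° = 4.3°.
Snell's law across each interface conserves sin θ / V, so sin θ_3 = V_3·sin θ₁/V₁.
sin θ_3 = 1.342 × sin 4.3° / 0.502 = 0.2004.
θ_3 = 11.56° from the vertical.

11.6°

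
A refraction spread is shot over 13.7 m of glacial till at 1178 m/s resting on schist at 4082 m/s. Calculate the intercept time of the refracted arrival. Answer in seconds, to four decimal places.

0.0223 s

tᵢ = 2h·√(V₂²−V₁²)/(V₁V₂).
√(V₂²−V₁²) = √(4082²−1178²) = 3908.3 m/s.
tᵢ = 2·13.7·3908.3/(1178·4082) = 0.02227 s.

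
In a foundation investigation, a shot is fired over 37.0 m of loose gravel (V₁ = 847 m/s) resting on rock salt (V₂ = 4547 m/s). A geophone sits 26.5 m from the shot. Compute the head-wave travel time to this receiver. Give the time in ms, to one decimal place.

t = x/V₂ + 2h·√(V₂²−V₁²)/(V₁V₂).
√(V₂²−V₁²) = √(4547²−847²) = 4467.4 m/s; delay term = 2·37.0·4467.4/(847·4547) = 0.08584 s.
t = 26.5/4547 + 0.08584 = 0.09167 s.

91.7 ms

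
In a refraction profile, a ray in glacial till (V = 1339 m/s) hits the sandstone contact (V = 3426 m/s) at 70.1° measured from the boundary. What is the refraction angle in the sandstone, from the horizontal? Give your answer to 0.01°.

29.44°

Convert to the normal: θ₁ = 90° − 70.1° = 19.9°.
Snell's law: sin θ₂ = (V₂/V₁)·sin θ₁ = (3426/1339)·sin 19.9° = 0.8709.
θ₂ = arcsin 0.8709 = 60.56° from the normal.
From the interface: 90° − 60.56° = 29.44°.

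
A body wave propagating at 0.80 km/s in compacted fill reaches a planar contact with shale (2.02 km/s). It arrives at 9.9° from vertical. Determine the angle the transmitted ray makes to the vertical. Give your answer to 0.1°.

sin θ₁/V₁ = sin θ₂/V₂ ⇒ sin θ₂ = 2.02·sin 9.9°/0.80 = 2.02·0.1719/0.80 = 0.4341.
θ₂ = arcsin 0.4341 = 25.73° from the normal.

25.7°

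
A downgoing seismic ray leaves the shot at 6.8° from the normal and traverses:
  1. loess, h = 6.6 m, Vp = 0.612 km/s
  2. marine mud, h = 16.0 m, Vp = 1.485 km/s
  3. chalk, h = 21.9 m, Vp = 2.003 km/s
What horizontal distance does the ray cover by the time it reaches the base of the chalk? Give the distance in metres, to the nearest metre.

15 m

Apply Snell's law at each interface; in layer i the horizontal offset is hᵢ·tan θᵢ.
Layer 1: θ = 6.80°; offset = 6.6·tan 6.80° = 0.787 m.
Layer 2: sin θ = 1.485·sin 6.8°/0.612 = 0.2873, θ = 16.70°; offset = 16.0·tan 16.70° = 4.799 m.
Layer 3: sin θ = 2.003·sin 6.8°/0.612 = 0.3875, θ = 22.80°; offset = 21.9·tan 22.80° = 9.206 m.
Σ offsets = 14.792 m.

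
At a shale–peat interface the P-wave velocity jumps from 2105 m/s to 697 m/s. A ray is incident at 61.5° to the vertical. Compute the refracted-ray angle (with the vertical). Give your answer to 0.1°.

Snell's law: sin θ₂ = (V₂/V₁)·sin θ₁ = (697/2105)·sin 61.5° = 0.2910.
θ₂ = sin⁻¹(0.2910) = 16.92° (from vertical).

16.9°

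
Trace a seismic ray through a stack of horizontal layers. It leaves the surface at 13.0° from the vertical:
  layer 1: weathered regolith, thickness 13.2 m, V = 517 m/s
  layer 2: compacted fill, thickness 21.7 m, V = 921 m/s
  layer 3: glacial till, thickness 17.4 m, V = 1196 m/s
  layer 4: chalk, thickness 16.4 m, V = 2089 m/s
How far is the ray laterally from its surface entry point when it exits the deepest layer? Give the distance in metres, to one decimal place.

58.9 m

Apply Snell's law at each interface; in layer i the horizontal offset is hᵢ·tan θᵢ.
Layer 1: θ = 13.00°; offset = 13.2·tan 13.00° = 3.047 m.
Layer 2: sin θ = 921·sin 13.0°/517 = 0.4007, θ = 23.62°; offset = 21.7·tan 23.62° = 9.491 m.
Layer 3: sin θ = 1196·sin 13.0°/517 = 0.5204, θ = 31.36°; offset = 17.4·tan 31.36° = 10.604 m.
Layer 4: sin θ = 2089·sin 13.0°/517 = 0.9089, θ = 65.36°; offset = 16.4·tan 65.36° = 35.754 m.
Σ offsets = 58.896 m.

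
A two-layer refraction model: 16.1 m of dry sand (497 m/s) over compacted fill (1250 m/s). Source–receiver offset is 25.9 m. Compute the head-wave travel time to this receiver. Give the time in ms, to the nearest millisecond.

80 ms

θ_c = arcsin(V₁/V₂) = arcsin(497/1250) = 23.43°, cos θ_c = 0.9176.
Intercept time tᵢ = 2h cos θ_c / V₁ = 2·16.1·0.9176/497 = 0.05945 s.
t = x/V₂ + tᵢ = 25.9/1250 + 0.05945 = 0.08017 s.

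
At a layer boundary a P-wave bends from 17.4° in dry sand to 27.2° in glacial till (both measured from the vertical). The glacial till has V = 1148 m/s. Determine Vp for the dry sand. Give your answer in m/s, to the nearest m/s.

751 m/s

Snell's law: sin 17.4°/V₁ = sin 27.2°/V₂.
V₁ = V₂·sin 17.4°/sin 27.2° = 1148 × 0.6542 = 751.04 m/s.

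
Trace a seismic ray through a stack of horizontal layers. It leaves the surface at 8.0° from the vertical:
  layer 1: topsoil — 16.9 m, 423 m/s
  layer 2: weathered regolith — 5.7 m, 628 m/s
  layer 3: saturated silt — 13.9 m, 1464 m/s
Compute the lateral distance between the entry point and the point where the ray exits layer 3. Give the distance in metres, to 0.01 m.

11.22 m

Apply Snell's law at each interface; in layer i the horizontal offset is hᵢ·tan θᵢ.
Layer 1: θ = 8.00°; offset = 16.9·tan 8.00° = 2.3751 m.
Layer 2: sin θ = 628·sin 8.0°/423 = 0.2066, θ = 11.92°; offset = 5.7·tan 11.92° = 1.2037 m.
Layer 3: sin θ = 1464·sin 8.0°/423 = 0.4817, θ = 28.79°; offset = 13.9·tan 28.79° = 7.6400 m.
Summing the layer offsets gives 11.2189 m.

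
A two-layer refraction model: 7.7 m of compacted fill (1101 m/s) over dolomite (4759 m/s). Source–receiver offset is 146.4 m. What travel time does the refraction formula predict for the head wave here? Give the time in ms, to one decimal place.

t = x/V₂ + 2h·√(V₂²−V₁²)/(V₁V₂).
√(V₂²−V₁²) = √(4759²−1101²) = 4629.9 m/s; delay term = 2·7.7·4629.9/(1101·4759) = 0.01361 s.
t = 146.4/4759 + 0.01361 = 0.04437 s.

44.4 ms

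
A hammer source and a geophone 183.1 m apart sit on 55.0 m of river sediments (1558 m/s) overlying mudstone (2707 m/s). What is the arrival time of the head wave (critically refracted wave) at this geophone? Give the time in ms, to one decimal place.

t = x/V₂ + 2h·√(V₂²−V₁²)/(V₁V₂).
√(V₂²−V₁²) = √(2707²−1558²) = 2213.7 m/s; delay term = 2·55.0·2213.7/(1558·2707) = 0.05774 s.
t = 183.1/2707 + 0.05774 = 0.12538 s.

125.4 ms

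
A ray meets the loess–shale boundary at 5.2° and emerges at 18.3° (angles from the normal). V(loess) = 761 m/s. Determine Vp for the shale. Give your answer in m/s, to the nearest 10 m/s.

2640 m/s

Snell's law: sin 5.2°/V₁ = sin 18.3°/V₂.
V₂ = V₁·sin 18.3°/sin 5.2° = 761 × 3.4645 = 2636.45 m/s.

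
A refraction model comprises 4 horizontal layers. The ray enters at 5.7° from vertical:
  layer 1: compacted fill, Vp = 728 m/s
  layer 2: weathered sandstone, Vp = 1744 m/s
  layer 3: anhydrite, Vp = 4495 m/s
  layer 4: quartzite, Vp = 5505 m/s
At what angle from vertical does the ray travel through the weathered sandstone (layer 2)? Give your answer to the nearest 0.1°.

Ray parameter p = sin 5.7° / 728 = 1.3643e-04 s/m.
sin θ_2 = p·V_2 = 1.3643e-04 × 1744 = 0.2379.
θ_2 = 13.76° from the vertical.

13.8°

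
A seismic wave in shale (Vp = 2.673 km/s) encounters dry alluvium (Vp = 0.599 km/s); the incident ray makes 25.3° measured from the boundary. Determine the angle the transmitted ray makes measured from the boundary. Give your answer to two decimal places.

78.31°

Angle from the normal: 90° − 25.3° = 64.7°.
Snell's law: sin θ₂ = (V₂/V₁)·sin θ₁ = (0.599/2.673)·sin 64.7° = 0.2026.
θ₂ = sin⁻¹(0.2026) = 11.69° (from vertical).
From the interface: 90° − 11.69° = 78.31°.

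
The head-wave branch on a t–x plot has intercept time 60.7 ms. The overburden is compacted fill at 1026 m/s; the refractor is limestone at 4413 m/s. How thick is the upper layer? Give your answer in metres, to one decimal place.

θ_c = arcsin(1026/4413) = 13.44°; cos θ_c = 0.9726.
tᵢ = 2h cos θ_c/V₁ ⇒ h = tᵢ·V₁/(2 cos θ_c) = 0.0607·1026/(2·0.9726) = 32.02 m.

32.0 m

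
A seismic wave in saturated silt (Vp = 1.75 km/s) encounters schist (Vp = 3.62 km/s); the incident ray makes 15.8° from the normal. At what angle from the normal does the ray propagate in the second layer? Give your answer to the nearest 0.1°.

34.3°

Snell's law: sin θ₂ = (V₂/V₁)·sin θ₁ = (3.62/1.75)·sin 15.8° = 0.5632.
θ₂ = sin⁻¹(0.5632) = 34.28° (from vertical).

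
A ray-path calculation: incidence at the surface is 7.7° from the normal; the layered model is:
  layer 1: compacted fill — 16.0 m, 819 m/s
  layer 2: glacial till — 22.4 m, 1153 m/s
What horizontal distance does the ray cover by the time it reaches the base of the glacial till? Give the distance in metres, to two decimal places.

6.47 m

Apply Snell's law at each interface; in layer i the horizontal offset is hᵢ·tan θᵢ.
Layer 1: θ = 7.70°; offset = 16.0·tan 7.70° = 2.1633 m.
Layer 2: sin θ = 1153·sin 7.7°/819 = 0.1886, θ = 10.87°; offset = 22.4·tan 10.87° = 4.3025 m.
Σ offsets = 6.4658 m.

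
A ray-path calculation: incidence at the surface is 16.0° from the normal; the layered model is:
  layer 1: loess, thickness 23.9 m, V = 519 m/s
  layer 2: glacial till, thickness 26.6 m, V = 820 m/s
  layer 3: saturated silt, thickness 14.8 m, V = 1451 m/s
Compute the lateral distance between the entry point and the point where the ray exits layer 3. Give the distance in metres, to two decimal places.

37.62 m

p = sin θ₁/V₁ = sin 16.0°/519 = 5.3109e-04 s/m is conserved through the stack.
Layer 1: θ = 16.00°; offset = 23.9·tan 16.00° = 6.8532 m.
Layer 2: sin θ = p·820 = 0.4355 → θ = 25.82°; offset = 26.6·tan 25.82° = 12.8686 m.
Layer 3: sin θ = p·1451 = 0.7706 → θ = 50.41°; offset = 14.8·tan 50.41° = 17.8960 m.
Σ offsets = 37.6178 m.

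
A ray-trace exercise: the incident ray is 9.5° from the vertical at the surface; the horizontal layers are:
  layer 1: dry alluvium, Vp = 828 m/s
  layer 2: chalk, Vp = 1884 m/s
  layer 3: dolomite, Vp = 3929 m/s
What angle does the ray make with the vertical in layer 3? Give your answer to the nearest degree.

52°

Ray parameter p = sin 9.5° / 828 = 1.9933e-04 s/m.
sin θ_3 = p·V_3 = 1.9933e-04 × 3929 = 0.7832.
θ_3 = arcsin 0.7832 = 51.55°.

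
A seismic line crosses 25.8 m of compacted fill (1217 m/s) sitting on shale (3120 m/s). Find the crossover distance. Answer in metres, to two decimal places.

77.90 m

θ_c = arcsin(1217/3120) = 22.96°, so cos θ_c = 0.9208 and tᵢ = 2h cos θ_c/V₁ = 0.0390 s.
At crossover x/V₁ = x/V₂ + tᵢ ⇒ x = tᵢ/(1/V₁ − 1/V₂) = 0.03904/(8.2169e-04 − 3.2051e-04) = 77.90 m.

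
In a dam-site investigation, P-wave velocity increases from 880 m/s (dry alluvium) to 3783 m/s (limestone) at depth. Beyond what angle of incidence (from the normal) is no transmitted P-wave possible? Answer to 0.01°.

Critical incidence: sin θ_c = V₁/V₂ = 880/3783 = 0.2326.
θ_c = arcsin 0.2326 = 13.45°.

13.45°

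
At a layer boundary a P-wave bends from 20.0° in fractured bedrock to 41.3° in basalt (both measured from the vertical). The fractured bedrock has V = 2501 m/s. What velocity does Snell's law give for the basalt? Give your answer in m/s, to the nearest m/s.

Snell's law: sin 20.0°/V₁ = sin 41.3°/V₂.
V₂ = V₁·sin 41.3°/sin 20.0° = 2501 × 1.9297 = 4826.22 m/s.

4826 m/s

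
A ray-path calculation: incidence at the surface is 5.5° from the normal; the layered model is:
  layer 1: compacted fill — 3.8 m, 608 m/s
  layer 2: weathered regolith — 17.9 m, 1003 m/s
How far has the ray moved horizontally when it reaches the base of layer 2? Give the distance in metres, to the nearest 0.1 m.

Apply Snell's law at each interface; in layer i the horizontal offset is hᵢ·tan θᵢ.
Layer 1: θ = 5.50°; offset = 3.8·tan 5.50° = 0.366 m.
Layer 2: sin θ = 1003·sin 5.5°/608 = 0.1581, θ = 9.10°; offset = 17.9·tan 9.10° = 2.866 m.
Summing the layer offsets gives 3.232 m.

3.2 m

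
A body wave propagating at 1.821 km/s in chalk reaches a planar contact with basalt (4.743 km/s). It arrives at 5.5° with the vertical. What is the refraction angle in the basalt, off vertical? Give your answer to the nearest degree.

14°

sin θ₁/V₁ = sin θ₂/V₂ ⇒ sin θ₂ = 4.743·sin 5.5°/1.821 = 4.743·0.0958/1.821 = 0.2496.
θ₂ = sin⁻¹(0.2496) = 14.46° (from vertical).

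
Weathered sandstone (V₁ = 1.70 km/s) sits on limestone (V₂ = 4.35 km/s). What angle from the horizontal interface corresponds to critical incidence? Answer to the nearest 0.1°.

At critical incidence the refracted ray runs along the interface (θ₂ = 90°), so sin θ_c = V₁/V₂.
θ_c = arcsin(1.70/4.35) = arcsin 0.3908 = 23.00°.
Measured from the interface: 90° − 23.00° = 67.00°.

67.0°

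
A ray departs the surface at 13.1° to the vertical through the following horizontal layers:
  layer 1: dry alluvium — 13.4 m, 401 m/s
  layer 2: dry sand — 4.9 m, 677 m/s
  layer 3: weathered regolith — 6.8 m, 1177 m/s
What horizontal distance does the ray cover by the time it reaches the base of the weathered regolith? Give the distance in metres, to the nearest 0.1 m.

11.2 m

p = sin θ₁/V₁ = sin 13.1°/401 = 5.6522e-04 s/m is conserved through the stack.
Layer 1: θ = 13.10°; offset = 13.4·tan 13.10° = 3.118 m.
Layer 2: sin θ = p·677 = 0.3827 → θ = 22.50°; offset = 4.9·tan 22.50° = 2.029 m.
Layer 3: sin θ = p·1177 = 0.6653 → θ = 41.70°; offset = 6.8·tan 41.70° = 6.059 m.
Summing the layer offsets gives 11.207 m.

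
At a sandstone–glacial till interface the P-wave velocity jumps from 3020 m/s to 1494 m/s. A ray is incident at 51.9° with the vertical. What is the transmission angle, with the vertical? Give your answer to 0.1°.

sin θ₁/V₁ = sin θ₂/V₂ ⇒ sin θ₂ = 1494·sin 51.9°/3020 = 1494·0.7869/3020 = 0.3893.
θ₂ = sin⁻¹(0.3893) = 22.91° (from vertical).

22.9°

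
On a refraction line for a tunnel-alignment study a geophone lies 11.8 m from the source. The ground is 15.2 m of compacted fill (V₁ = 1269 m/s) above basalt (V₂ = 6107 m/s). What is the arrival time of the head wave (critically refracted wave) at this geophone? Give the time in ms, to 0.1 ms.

t = x/V₂ + 2h·√(V₂²−V₁²)/(V₁V₂).
√(V₂²−V₁²) = √(6107²−1269²) = 5973.7 m/s; delay term = 2·15.2·5973.7/(1269·6107) = 0.02343 s.
t = 11.8/6107 + 0.02343 = 0.02537 s.

25.4 ms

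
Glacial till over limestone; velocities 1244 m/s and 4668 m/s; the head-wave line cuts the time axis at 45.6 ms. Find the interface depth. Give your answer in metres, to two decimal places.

29.43 m

θ_c = arcsin(1244/4668) = 15.46°; cos θ_c = 0.9638.
tᵢ = 2h cos θ_c/V₁ ⇒ h = tᵢ·V₁/(2 cos θ_c) = 0.0456·1244/(2·0.9638) = 29.43 m.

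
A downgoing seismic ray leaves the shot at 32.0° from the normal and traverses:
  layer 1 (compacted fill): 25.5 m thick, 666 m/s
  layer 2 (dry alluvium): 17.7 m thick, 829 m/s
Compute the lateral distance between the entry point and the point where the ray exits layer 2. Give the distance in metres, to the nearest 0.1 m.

31.5 m

p = sin θ₁/V₁ = sin 32.0°/666 = 7.9567e-04 s/m is conserved through the stack.
Layer 1: θ = 32.00°; offset = 25.5·tan 32.00° = 15.934 m.
Layer 2: sin θ = p·829 = 0.6596 → θ = 41.27°; offset = 17.7·tan 41.27° = 15.534 m.
Σ offsets = 31.468 m.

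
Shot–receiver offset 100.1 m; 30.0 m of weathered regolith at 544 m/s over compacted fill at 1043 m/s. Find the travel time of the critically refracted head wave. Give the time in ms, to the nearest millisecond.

190 ms

t = x/V₂ + 2h·√(V₂²−V₁²)/(V₁V₂).
√(V₂²−V₁²) = √(1043²−544²) = 889.9 m/s; delay term = 2·30.0·889.9/(544·1043) = 0.09410 s.
t = 100.1/1043 + 0.09410 = 0.19008 s.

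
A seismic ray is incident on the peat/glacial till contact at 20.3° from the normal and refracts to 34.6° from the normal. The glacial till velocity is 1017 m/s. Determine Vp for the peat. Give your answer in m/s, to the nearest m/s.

621 m/s

Snell's law: sin 20.3°/V₁ = sin 34.6°/V₂.
V₁ = V₂·sin 20.3°/sin 34.6° = 1017 × 0.6110 = 621.36 m/s.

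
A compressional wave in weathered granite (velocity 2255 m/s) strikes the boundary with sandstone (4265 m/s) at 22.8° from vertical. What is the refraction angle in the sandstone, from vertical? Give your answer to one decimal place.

sin θ₁/V₁ = sin θ₂/V₂ ⇒ sin θ₂ = 4265·sin 22.8°/2255 = 4265·0.3875/2255 = 0.7329.
θ₂ = arcsin 0.7329 = 47.13° from the normal.

47.1°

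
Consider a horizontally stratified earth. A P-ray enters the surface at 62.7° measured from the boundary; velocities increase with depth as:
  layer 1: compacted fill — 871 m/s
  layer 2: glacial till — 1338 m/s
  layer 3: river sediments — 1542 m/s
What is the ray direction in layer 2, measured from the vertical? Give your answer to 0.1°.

44.8°

From the normal: θ₁ = 90° − 62.7° = 27.3°.
Snell's law across each interface conserves sin θ / V, so sin θ_2 = V_2·sin θ₁/V₁.
sin θ_2 = 1338 × sin 27.3° / 871 = 0.7046.
θ_2 = arcsin 0.7046 = 44.79°.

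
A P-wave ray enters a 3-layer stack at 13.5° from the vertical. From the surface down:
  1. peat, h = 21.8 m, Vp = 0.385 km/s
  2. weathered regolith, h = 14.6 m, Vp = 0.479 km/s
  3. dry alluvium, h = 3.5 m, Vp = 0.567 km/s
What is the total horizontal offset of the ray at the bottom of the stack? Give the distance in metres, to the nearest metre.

p = sin θ₁/V₁ = sin 13.5°/0.385 = 6.0635e-01 s/km is conserved through the stack.
Layer 1: θ = 13.50°; offset = 21.8·tan 13.50° = 5.234 m.
Layer 2: sin θ = p·0.479 = 0.2904 → θ = 16.88°; offset = 14.6·tan 16.88° = 4.431 m.
Layer 3: sin θ = p·0.567 = 0.3438 → θ = 20.11°; offset = 3.5·tan 20.11° = 1.281 m.
Summing the layer offsets gives 10.947 m.

11 m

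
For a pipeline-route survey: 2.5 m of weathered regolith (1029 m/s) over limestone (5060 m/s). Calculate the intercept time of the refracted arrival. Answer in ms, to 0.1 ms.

tᵢ = 2h·√(V₂²−V₁²)/(V₁V₂).
√(V₂²−V₁²) = √(5060²−1029²) = 4954.3 m/s.
tᵢ = 2·2.5·4954.3/(1029·5060) = 0.00476 s.

4.8 ms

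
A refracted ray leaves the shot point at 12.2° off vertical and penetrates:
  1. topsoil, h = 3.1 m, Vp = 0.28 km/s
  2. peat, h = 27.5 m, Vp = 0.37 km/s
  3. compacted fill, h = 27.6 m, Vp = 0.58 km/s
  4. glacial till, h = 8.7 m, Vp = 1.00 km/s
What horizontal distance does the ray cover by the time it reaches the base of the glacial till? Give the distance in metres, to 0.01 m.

Ray parameter p = sin 12.2° / 0.28 km/s = 7.5473e-01 s/km.
Layer 1: θ = 12.20°; offset = 3.1·tan 12.20° = 0.6702 m.
Layer 2: sin θ = p·0.37 = 0.2793 → θ = 16.22°; offset = 27.5·tan 16.22° = 7.9975 m.
Layer 3: sin θ = p·0.58 = 0.4377 → θ = 25.96°; offset = 27.6·tan 25.96° = 13.4376 m.
Layer 4: sin θ = p·1.00 = 0.7547 → θ = 49.00°; offset = 8.7·tan 49.00° = 10.0089 m.
Summing the layer offsets gives 32.1143 m.

32.11 m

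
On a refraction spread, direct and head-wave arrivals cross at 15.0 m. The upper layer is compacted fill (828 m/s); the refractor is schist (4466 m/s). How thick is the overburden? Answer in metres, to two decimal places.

6.22 m

x_cross = 2h·√((V₂+V₁)/(V₂−V₁)) → h = x_cross / (2·√((V₂+V₁)/(V₂−V₁))).
√((V₂+V₁)/(V₂−V₁)) = √((4466+828)/(4466−828)) = 1.2063.
h = 15.0 / (2·1.2063) = 6.22 m.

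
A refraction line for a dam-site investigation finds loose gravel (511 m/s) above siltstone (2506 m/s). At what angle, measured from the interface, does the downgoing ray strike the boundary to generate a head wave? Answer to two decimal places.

78.23°

At critical incidence the refracted ray runs along the interface (θ₂ = 90°), so sin θ_c = V₁/V₂.
θ_c = arcsin(511/2506) = arcsin 0.2039 = 11.77°.
Measured from the interface: 90° − 11.77° = 78.23°.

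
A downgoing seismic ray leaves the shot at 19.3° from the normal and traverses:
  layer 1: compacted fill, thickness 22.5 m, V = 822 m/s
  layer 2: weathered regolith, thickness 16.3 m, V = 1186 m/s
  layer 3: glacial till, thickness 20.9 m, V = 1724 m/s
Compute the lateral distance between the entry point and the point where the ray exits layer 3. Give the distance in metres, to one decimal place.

36.8 m

p = sin θ₁/V₁ = sin 19.3°/822 = 4.0209e-04 s/m is conserved through the stack.
Layer 1: θ = 19.30°; offset = 22.5·tan 19.30° = 7.879 m.
Layer 2: sin θ = p·1186 = 0.4769 → θ = 28.48°; offset = 16.3·tan 28.48° = 8.843 m.
Layer 3: sin θ = p·1724 = 0.6932 → θ = 43.88°; offset = 20.9·tan 43.88° = 20.101 m.
Summing the layer offsets gives 36.824 m.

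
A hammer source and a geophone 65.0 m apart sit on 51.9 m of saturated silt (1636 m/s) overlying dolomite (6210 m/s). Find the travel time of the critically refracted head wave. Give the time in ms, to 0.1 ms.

t = x/V₂ + 2h·√(V₂²−V₁²)/(V₁V₂).
√(V₂²−V₁²) = √(6210²−1636²) = 5990.6 m/s; delay term = 2·51.9·5990.6/(1636·6210) = 0.06121 s.
t = 65.0/6210 + 0.06121 = 0.07167 s.

71.7 ms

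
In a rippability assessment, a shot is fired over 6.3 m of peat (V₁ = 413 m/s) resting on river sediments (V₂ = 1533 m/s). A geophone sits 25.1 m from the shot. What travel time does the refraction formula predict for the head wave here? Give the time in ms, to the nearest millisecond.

θ_c = arcsin(V₁/V₂) = arcsin(413/1533) = 15.63°, cos θ_c = 0.9630.
Intercept time tᵢ = 2h cos θ_c / V₁ = 2·6.3·0.9630/413 = 0.02938 s.
t = x/V₂ + tᵢ = 25.1/1533 + 0.02938 = 0.04575 s.

46 ms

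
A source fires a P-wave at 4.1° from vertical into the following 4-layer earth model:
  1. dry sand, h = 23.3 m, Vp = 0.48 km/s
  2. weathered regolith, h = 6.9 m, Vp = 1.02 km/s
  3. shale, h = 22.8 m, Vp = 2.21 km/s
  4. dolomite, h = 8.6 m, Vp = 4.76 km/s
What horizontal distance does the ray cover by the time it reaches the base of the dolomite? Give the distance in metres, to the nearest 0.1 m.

19.3 m

Ray parameter p = sin 4.1° / 0.48 km/s = 1.4895e-01 s/km.
Layer 1: θ = 4.10°; offset = 23.3·tan 4.10° = 1.670 m.
Layer 2: sin θ = p·1.02 = 0.1519 → θ = 8.74°; offset = 6.9·tan 8.74° = 1.061 m.
Layer 3: sin θ = p·2.21 = 0.3292 → θ = 19.22°; offset = 22.8·tan 19.22° = 7.948 m.
Layer 4: sin θ = p·4.76 = 0.7090 → θ = 45.15°; offset = 8.6·tan 45.15° = 8.647 m.
Total horizontal offset = 19.326 m.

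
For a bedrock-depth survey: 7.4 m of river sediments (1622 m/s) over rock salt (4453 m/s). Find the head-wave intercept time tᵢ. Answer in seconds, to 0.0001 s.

0.0085 s

tᵢ = 2h·√(V₂²−V₁²)/(V₁V₂).
√(V₂²−V₁²) = √(4453²−1622²) = 4147.1 m/s.
tᵢ = 2·7.4·4147.1/(1622·4453) = 0.00850 s.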